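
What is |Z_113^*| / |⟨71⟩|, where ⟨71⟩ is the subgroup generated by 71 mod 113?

By Lagrange's theorem, ord_113(71) divides φ(113) = 113 − 1 = 112 = 2^4 · 7.
Divisors of 112: 1, 2, 4, 7, 8, 14, 16, 28, 56, 112.
Compute 71^d (mod 113) for the divisors d until we hit 1:
71^1 ≡ 71 (mod 113)
71^2 ≡ 69 (mod 113)
71^4 ≡ 15 (mod 113)
71^7 ≡ 35 (mod 113)
71^8 ≡ 112 (mod 113)
71^14 ≡ 95 (mod 113)
71^16 ≡ 1 (mod 113) ✓
So ord_113(71) = 16, hence |⟨71⟩| = 16.
The index is φ(113) / ord(71) = 112 / 16 = 7.

7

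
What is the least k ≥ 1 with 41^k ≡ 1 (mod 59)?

29

Since 41 ∈ (Z/59Z)^×, its order divides φ(59) = 59 − 1 = 58 = 2 · 29.
Divisors of 58: 1, 2, 29, 58.
Test each divisor d:
41^1 ≡ 41 (mod 59)
41^2 ≡ 29 (mod 59)
41^29 ≡ 1 (mod 59) ✓
Hence ord(41) = 29.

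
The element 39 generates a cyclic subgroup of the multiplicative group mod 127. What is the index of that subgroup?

1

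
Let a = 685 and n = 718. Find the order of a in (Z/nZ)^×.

358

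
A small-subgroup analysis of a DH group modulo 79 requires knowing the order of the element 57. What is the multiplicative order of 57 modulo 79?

26

Since 57 ∈ (Z/79Z)^×, its order divides φ(79) = 79 − 1 = 78 = 2 · 3 · 13.
Divisors of 78: 1, 2, 3, 6, 13, 26, 39, 78.
Evaluate successive powers at the divisors of 78:
57^1 ≡ 57
57^2 ≡ 10
57^3 ≡ 17
57^6 ≡ 52
57^13 ≡ 78
57^26 ≡ 1
So ord_79(57) = 26.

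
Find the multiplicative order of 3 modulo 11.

By Lagrange's theorem, ord_11(3) divides φ(11) = 11 − 1 = 10 = 2 · 5.
Divisors of 10: 1, 2, 5, 10.
Compute 3^d (mod 11) for the divisors d until we hit 1:
3^1 ≡ 3 (mod 11)
3^2 ≡ 9 (mod 11)
3^5 ≡ 1 (mod 11) ✓
The smallest such exponent is 5, so the order of 3 is 5.

5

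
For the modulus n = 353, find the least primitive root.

φ(353) = 353 − 1 = 352 = 2^5 · 11.
Test candidates g = 2, 3, … against the prime factors q ∈ {2, 11} of φ(353): g is a generator iff g^(352/q) ≢ 1 for every such q.
g = 2: 2^176 ≡ 1 — hits 1, so not a primitive root.
g = 3: 3^176 ≡ 352; 3^32 ≡ 140 — none is 1, so 3 is a primitive root.
The smallest primitive root modulo 353 is 3.

3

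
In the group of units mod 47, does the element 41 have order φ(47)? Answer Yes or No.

Yes

φ(47) = 47 − 1 = 46 = 2 · 23.
41 is a primitive root mod 47 iff 41^(φ(47)/q) ≢ 1 for every prime q | φ(47), i.e. q ∈ {2, 23}.
41^23 ≡ 46 (mod 47)  [q = 2: ≢ 1 ✓]
41^2 ≡ 36 (mod 47)  [q = 23: ≢ 1 ✓]
None equal 1, so ord_47(41) = 46: 41 is a primitive root.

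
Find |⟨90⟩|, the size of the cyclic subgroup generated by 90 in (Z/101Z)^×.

By Lagrange's theorem, ord_101(90) divides φ(101) = 101 − 1 = 100 = 2^2 · 5^2.
Divisors of 100: 1, 2, 4, 5, 10, 20, 25, 50, 100.
Check 90^d mod 101 for each divisor in increasing order:
90^1 ≡ 90 (mod 101)
90^2 ≡ 20 (mod 101)
90^4 ≡ 97 (mod 101)
90^5 ≡ 44 (mod 101)
90^10 ≡ 17 (mod 101)
90^20 ≡ 87 (mod 101)
90^25 ≡ 91 (mod 101)
90^50 ≡ 100 (mod 101)
90^100 ≡ 1 (mod 101) ✓
Therefore the multiplicative order of 90 modulo 101 is 100.

100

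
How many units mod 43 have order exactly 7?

6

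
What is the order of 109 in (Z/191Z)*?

5

Since 109 ∈ (Z/191Z)^×, its order divides φ(191) = 191 − 1 = 190 = 2 · 5 · 19.
Divisors of 190: 1, 2, 5, 10, 19, 38, 95, 190.
Test each divisor d:
109^1 ≡ 109 (mod 191)
109^2 ≡ 39 (mod 191)
109^5 ≡ 1 (mod 191) ✓
So ord_191(109) = 5.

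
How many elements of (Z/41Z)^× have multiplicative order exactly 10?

φ(41) = 41 − 1 = 40 = 2^3 · 5.
Since (Z/41Z)^× is cyclic of order 40, the number of elements of order d is φ(d) when d | 40 and 0 otherwise.
10 = 2 · 5 divides 40, and φ(10) = 4.

4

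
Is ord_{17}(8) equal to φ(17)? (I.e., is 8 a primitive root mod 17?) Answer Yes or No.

No

φ(17) = 17 − 1 = 16 = 2^4.
8 is a primitive root mod 17 iff 8^(φ(17)/q) ≢ 1 for every prime q | φ(17), i.e. q ∈ {2}.
8^8 ≡ 1 (mod 17)  [q = 2: ≡ 1 ✗]
The check at q = 2 fails, so 8 generates a proper subgroup.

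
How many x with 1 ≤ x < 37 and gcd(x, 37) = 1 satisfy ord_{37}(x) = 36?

φ(37) = 37 − 1 = 36 = 2^2 · 3^2.
In a cyclic group of order 36, there are φ(d) elements of order d for each divisor d of 36, and zero for non-divisors.
36 = 2^2 · 3^2 divides 36, and φ(36) = 12.

12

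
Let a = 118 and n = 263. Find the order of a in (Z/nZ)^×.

262

ord(118) | φ(263) = 263 − 1 = 262 = 2 · 131.
Divisors of 262: 1, 2, 131, 262.
Test each divisor d:
118^1 ≡ 118 (mod 263)
118^2 ≡ 248 (mod 263)
118^131 ≡ 262 (mod 263)
118^262 ≡ 1 (mod 263) ✓
The smallest such exponent is 262, so the order of 118 is 262.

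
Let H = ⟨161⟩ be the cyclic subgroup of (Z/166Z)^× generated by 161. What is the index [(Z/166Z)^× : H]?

2

The order of 161 must divide φ(166) = φ(2)·φ(83) = 1·82 = 82 = 2 · 41.
Divisors of 82: 1, 2, 41, 82.
Compute 161^d (mod 166) for the divisors d until we hit 1:
161^1 ≡ 161 (mod 166)
161^2 ≡ 25 (mod 166)
161^41 ≡ 1 (mod 166) ✓
So ord_166(161) = 41, hence |⟨161⟩| = 41.
Index = |(Z/166Z)^×| / |⟨161⟩| = 82 / 41 = 2.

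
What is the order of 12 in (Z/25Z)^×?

20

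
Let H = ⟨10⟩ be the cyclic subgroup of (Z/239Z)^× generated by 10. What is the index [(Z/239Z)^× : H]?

The order of 10 must divide φ(239) = 239 − 1 = 238 = 2 · 7 · 17.
Divisors of 238: 1, 2, 7, 14, 17, 34, 119, 238.
Check 10^d mod 239 for each divisor in increasing order:
10^1 ≡ 10
10^2 ≡ 100
10^7 ≡ 1
The order of 10 is 7, so the subgroup it generates has 7 elements.
The index is φ(239) / ord(10) = 238 / 7 = 34.

34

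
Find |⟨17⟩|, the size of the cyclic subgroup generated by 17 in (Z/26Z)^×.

6

ord(17) | φ(26) = φ(2)·φ(13) = 1·12 = 12 = 2^2 · 3.
Divisors of 12: 1, 2, 3, 4, 6, 12.
Test each divisor d:
17^1 ≡ 17 (mod 26)
17^2 ≡ 3 (mod 26)
17^3 ≡ 25 (mod 26)
17^4 ≡ 9 (mod 26)
17^6 ≡ 1 (mod 26) ✓
The smallest such exponent is 6, so the order of 17 is 6.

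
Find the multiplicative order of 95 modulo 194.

48

Since 95 ∈ (Z/194Z)^×, its order divides φ(194) = φ(2)·φ(97) = 1·96 = 96 = 2^5 · 3.
Divisors of 96: 1, 2, 3, 4, 6, 8, 12, 16, 24, 32, 48, 96.
Test each divisor d:
95^1 ≡ 95
95^2 ≡ 101
95^3 ≡ 89
95^4 ≡ 113
95^6 ≡ 161
95^8 ≡ 159
95^12 ≡ 119
95^16 ≡ 61
95^24 ≡ 193
95^32 ≡ 35
95^48 ≡ 1
So ord_194(95) = 48.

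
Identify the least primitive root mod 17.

φ(17) = 17 − 1 = 16 = 2^4.
Test candidates g = 2, 3, … against the prime factors q ∈ {2} of φ(17): g is a generator iff g^(16/q) ≢ 1 for every such q.
g = 2: 2^8 ≡ 1 — hits 1, so not a primitive root.
g = 3: 3^8 ≡ 16 — none is 1, so 3 is a primitive root.
So 3 is the smallest generator of (Z/17Z)^×.

3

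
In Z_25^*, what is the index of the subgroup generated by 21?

Since 21 ∈ (Z/25Z)^×, its order divides φ(25) = φ(5^2) = 5·(5−1) = 20 = 2^2 · 5.
Divisors of 20: 1, 2, 4, 5, 10, 20.
Test each divisor d:
21^1 ≡ 21 (mod 25)
21^2 ≡ 16 (mod 25)
21^4 ≡ 6 (mod 25)
21^5 ≡ 1 (mod 25) ✓
So ord_25(21) = 5, hence |⟨21⟩| = 5.
[(Z/25Z)^× : ⟨21⟩] = 20/5 = 4.

4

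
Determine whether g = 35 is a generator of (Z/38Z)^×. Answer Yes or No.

No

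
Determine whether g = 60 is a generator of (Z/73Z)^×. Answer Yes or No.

Yes

φ(73) = 73 − 1 = 72 = 2^3 · 3^2.
It suffices to check that the order of 60 is not a proper divisor of 72: compute 60^(72/q) for q ∈ {2, 3}.
60^36 ≡ 72 (mod 73)  [q = 2: ≢ 1 ✓]
60^24 ≡ 64 (mod 73)  [q = 3: ≢ 1 ✓]
None equal 1, so ord_73(60) = 72: 60 is a primitive root.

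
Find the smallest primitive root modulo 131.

φ(131) = 131 − 1 = 130 = 2 · 5 · 13.
g is a primitive root iff g^(130/q) ≢ 1 (mod 131) for each prime q ∈ {2, 5, 13}.
g = 2: 2^65 ≡ 130; 2^26 ≡ 53; 2^10 ≡ 107 — none is 1, so 2 is a primitive root.
So 2 is the smallest generator of (Z/131Z)^×.

2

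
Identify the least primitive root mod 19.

2

φ(19) = 19 − 1 = 18 = 2 · 3^2.
g is a primitive root iff g^(18/q) ≢ 1 (mod 19) for each prime q ∈ {2, 3}.
g = 2: 2^9 ≡ 18; 2^6 ≡ 7 — none is 1, so 2 is a primitive root.
Hence the least primitive root of 19 is 2.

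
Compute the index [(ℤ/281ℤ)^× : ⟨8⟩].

Since 8 ∈ (Z/281Z)^×, its order divides φ(281) = 281 − 1 = 280 = 2^3 · 5 · 7.
Divisors of 280: 1, 2, 4, 5, 7, 8, 10, 14, 20, 28, 35, 40, 56, 70, 140, 280.
Compute 8^d (mod 281) for the divisors d until we hit 1:
8^1 ≡ 8 (mod 281)
8^2 ≡ 64 (mod 281)
8^4 ≡ 162 (mod 281)
8^5 ≡ 172 (mod 281)
8^7 ≡ 49 (mod 281)
8^8 ≡ 111 (mod 281)
8^10 ≡ 79 (mod 281)
8^14 ≡ 153 (mod 281)
8^20 ≡ 59 (mod 281)
8^28 ≡ 86 (mod 281)
8^35 ≡ 280 (mod 281)
8^40 ≡ 109 (mod 281)
8^56 ≡ 90 (mod 281)
8^70 ≡ 1 (mod 281) ✓
Thus |⟨8⟩| = ord(8) = 70.
Index = |(Z/281Z)^×| / |⟨8⟩| = 280 / 70 = 4.

4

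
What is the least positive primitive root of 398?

3

φ(398) = φ(2)·φ(199) = 1·198 = 198 = 2 · 3^2 · 11.
g is a primitive root iff g^(198/q) ≢ 1 (mod 398) for each prime q ∈ {2, 3, 11}.
g = 2: gcd(2, 398) = 2 > 1, not a unit — skip.
g = 3: 3^99 ≡ 397; 3^66 ≡ 305; 3^18 ≡ 125 — none is 1, so 3 is a primitive root.
So 3 is the smallest generator of (Z/398Z)^×.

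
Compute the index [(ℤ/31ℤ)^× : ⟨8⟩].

By Lagrange's theorem, ord_31(8) divides φ(31) = 31 − 1 = 30 = 2 · 3 · 5.
Divisors of 30: 1, 2, 3, 5, 6, 10, 15, 30.
Test each divisor d:
8^1 ≡ 8 (mod 31)
8^2 ≡ 2 (mod 31)
8^3 ≡ 16 (mod 31)
8^5 ≡ 1 (mod 31) ✓
The order of 8 is 5, so the subgroup it generates has 5 elements.
Index = |(Z/31Z)^×| / |⟨8⟩| = 30 / 5 = 6.

6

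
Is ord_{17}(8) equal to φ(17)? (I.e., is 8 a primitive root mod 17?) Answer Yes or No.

φ(17) = 17 − 1 = 16 = 2^4.
8 is a primitive root mod 17 iff 8^(φ(17)/q) ≢ 1 for every prime q | φ(17), i.e. q ∈ {2}.
8^8 ≡ 1 (mod 17)  [q = 2: ≡ 1 ✗]
The check at q = 2 fails, so 8 generates a proper subgroup.

No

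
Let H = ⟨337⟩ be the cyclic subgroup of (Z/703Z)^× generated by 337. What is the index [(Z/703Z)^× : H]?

36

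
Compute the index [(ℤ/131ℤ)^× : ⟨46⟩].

ord(46) | φ(131) = 131 − 1 = 130 = 2 · 5 · 13.
Divisors of 130: 1, 2, 5, 10, 13, 26, 65, 130.
Test each divisor d:
46^1 ≡ 46 (mod 131)
46^2 ≡ 20 (mod 131)
46^5 ≡ 60 (mod 131)
46^10 ≡ 63 (mod 131)
46^13 ≡ 58 (mod 131)
46^26 ≡ 89 (mod 131)
46^65 ≡ 1 (mod 131) ✓
Thus |⟨46⟩| = ord(46) = 65.
The index is φ(131) / ord(46) = 130 / 65 = 2.

2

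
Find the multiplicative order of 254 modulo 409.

136

ord(254) | φ(409) = 409 − 1 = 408 = 2^3 · 3 · 17.
Divisors of 408: 1, 2, 3, 4, 6, 8, 12, 17, 24, 34, 51, 68, 102, 136, 204, 408.
Evaluate successive powers at the divisors of 408:
254^1 ≡ 254 (mod 409)
254^2 ≡ 303 (mod 409)
254^3 ≡ 70 (mod 409)
254^4 ≡ 193 (mod 409)
254^6 ≡ 401 (mod 409)
254^8 ≡ 30 (mod 409)
254^12 ≡ 64 (mod 409)
254^17 ≡ 378 (mod 409)
254^24 ≡ 6 (mod 409)
254^34 ≡ 143 (mod 409)
254^51 ≡ 66 (mod 409)
254^68 ≡ 408 (mod 409)
254^102 ≡ 266 (mod 409)
254^136 ≡ 1 (mod 409) ✓
The smallest such exponent is 136, so the order of 254 is 136.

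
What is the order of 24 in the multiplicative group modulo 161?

6

By Lagrange's theorem, ord_161(24) divides φ(161) = φ(7·23) = (7−1)·(23−1) = 6·22 = 132 = 2^2 · 3 · 11.
Divisors of 132: 1, 2, 3, 4, 6, 11, 12, 22, 33, 44, 66, 132.
Check 24^d mod 161 for each divisor in increasing order:
24^1 ≡ 24
24^2 ≡ 93
24^3 ≡ 139
24^4 ≡ 116
24^6 ≡ 1
Therefore the multiplicative order of 24 modulo 161 is 6.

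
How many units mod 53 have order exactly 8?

0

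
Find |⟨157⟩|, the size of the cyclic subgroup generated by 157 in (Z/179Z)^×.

The order of 157 must divide φ(179) = 179 − 1 = 178 = 2 · 89.
Divisors of 178: 1, 2, 89, 178.
Check 157^d mod 179 for each divisor in increasing order:
157^1 ≡ 157
157^2 ≡ 126
157^89 ≡ 178
157^178 ≡ 1
The smallest such exponent is 178, so the order of 157 is 178.

178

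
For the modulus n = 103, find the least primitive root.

φ(103) = 103 − 1 = 102 = 2 · 3 · 17.
Test candidates g = 2, 3, … against the prime factors q ∈ {2, 3, 17} of φ(103): g is a generator iff g^(102/q) ≢ 1 for every such q.
g = 2: 2^51 ≡ 1 — hits 1, so not a primitive root.
g = 3: 3^51 ≡ 102; 3^34 ≡ 1 — hits 1, so not a primitive root.
g = 4: 4^51 ≡ 1 — hits 1, so not a primitive root.
g = 5: 5^51 ≡ 102; 5^34 ≡ 56; 5^6 ≡ 72 — none is 1, so 5 is a primitive root.
Hence the least primitive root of 103 is 5.

5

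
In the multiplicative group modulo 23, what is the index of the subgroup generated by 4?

2

Since 4 ∈ (Z/23Z)^×, its order divides φ(23) = 23 − 1 = 22 = 2 · 11.
Divisors of 22: 1, 2, 11, 22.
Check 4^d mod 23 for each divisor in increasing order:
4^1 ≡ 4 (mod 23)
4^2 ≡ 16 (mod 23)
4^11 ≡ 1 (mod 23) ✓
So ord_23(4) = 11, hence |⟨4⟩| = 11.
Index = |(Z/23Z)^×| / |⟨4⟩| = 22 / 11 = 2.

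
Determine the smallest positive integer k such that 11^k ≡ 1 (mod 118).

58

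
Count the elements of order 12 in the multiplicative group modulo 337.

4

φ(337) = 337 − 1 = 336 = 2^4 · 3 · 7.
In a cyclic group of order 336, there are φ(d) elements of order d for each divisor d of 336, and zero for non-divisors.
12 = 2^2 · 3 divides 336, and φ(12) = 4.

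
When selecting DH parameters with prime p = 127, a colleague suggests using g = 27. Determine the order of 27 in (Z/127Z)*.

42

The order of 27 must divide φ(127) = 127 − 1 = 126 = 2 · 3^2 · 7.
Divisors of 126: 1, 2, 3, 6, 7, 9, 14, 18, 21, 42, 63, 126.
Check 27^d mod 127 for each divisor in increasing order:
27^1 ≡ 27 (mod 127)
27^2 ≡ 94 (mod 127)
27^3 ≡ 125 (mod 127)
27^6 ≡ 4 (mod 127)
27^7 ≡ 108 (mod 127)
27^9 ≡ 119 (mod 127)
27^14 ≡ 107 (mod 127)
27^18 ≡ 64 (mod 127)
27^21 ≡ 126 (mod 127)
27^42 ≡ 1 (mod 127) ✓
The smallest such exponent is 42, so the order of 27 is 42.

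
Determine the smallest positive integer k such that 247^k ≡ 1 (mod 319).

140

The order of 247 must divide φ(319) = φ(11·29) = (11−1)·(29−1) = 10·28 = 280 = 2^3 · 5 · 7.
Divisors of 280: 1, 2, 4, 5, 7, 8, 10, 14, 20, 28, 35, 40, 56, 70, 140, 280.
Evaluate successive powers at the divisors of 280:
247^1 ≡ 247 (mod 319)
247^2 ≡ 80 (mod 319)
247^4 ≡ 20 (mod 319)
247^5 ≡ 155 (mod 319)
247^7 ≡ 278 (mod 319)
247^8 ≡ 81 (mod 319)
247^10 ≡ 100 (mod 319)
247^14 ≡ 86 (mod 319)
247^20 ≡ 111 (mod 319)
247^28 ≡ 59 (mod 319)
247^35 ≡ 133 (mod 319)
247^40 ≡ 199 (mod 319)
247^56 ≡ 291 (mod 319)
247^70 ≡ 144 (mod 319)
247^140 ≡ 1 (mod 319) ✓
Therefore the multiplicative order of 247 modulo 319 is 140.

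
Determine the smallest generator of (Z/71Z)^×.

φ(71) = 71 − 1 = 70 = 2 · 5 · 7.
g is a primitive root iff g^(70/q) ≢ 1 (mod 71) for each prime q ∈ {2, 5, 7}.
g = 2: 2^35 ≡ 1 — hits 1, so not a primitive root.
g = 3: 3^35 ≡ 1 — hits 1, so not a primitive root.
g = 4: 4^35 ≡ 1 — hits 1, so not a primitive root.
g = 5: 5^35 ≡ 1 — hits 1, so not a primitive root.
g = 6: 6^35 ≡ 1 — hits 1, so not a primitive root.
g = 7: 7^35 ≡ 70; 7^14 ≡ 54; 7^10 ≡ 45 — none is 1, so 7 is a primitive root.
The smallest primitive root modulo 71 is 7.

7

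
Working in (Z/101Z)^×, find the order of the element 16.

25

By Lagrange's theorem, ord_101(16) divides φ(101) = 101 − 1 = 100 = 2^2 · 5^2.
Divisors of 100: 1, 2, 4, 5, 10, 20, 25, 50, 100.
Test each divisor d:
16^1 ≡ 16 (mod 101)
16^2 ≡ 54 (mod 101)
16^4 ≡ 88 (mod 101)
16^5 ≡ 95 (mod 101)
16^10 ≡ 36 (mod 101)
16^20 ≡ 84 (mod 101)
16^25 ≡ 1 (mod 101) ✓
Therefore the multiplicative order of 16 modulo 101 is 25.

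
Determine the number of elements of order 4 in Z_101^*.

2

φ(101) = 101 − 1 = 100 = 2^2 · 5^2.
(Z/101Z)^× is cyclic (|G| = 100); a cyclic group of order m has exactly φ(d) elements of each order d | m, and none otherwise.
4 = 2^2 divides 100, and φ(4) = 2.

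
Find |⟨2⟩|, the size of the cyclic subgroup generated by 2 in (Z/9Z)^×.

The order of 2 must divide φ(9) = φ(3^2) = 3·(3−1) = 6 = 2 · 3.
Divisors of 6: 1, 2, 3, 6.
Check 2^d mod 9 for each divisor in increasing order:
2^1 ≡ 2 (mod 9)
2^2 ≡ 4 (mod 9)
2^3 ≡ 8 (mod 9)
2^6 ≡ 1 (mod 9) ✓
The smallest such exponent is 6, so the order of 2 is 6.

6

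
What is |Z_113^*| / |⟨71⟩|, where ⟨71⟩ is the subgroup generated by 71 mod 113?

The order of 71 must divide φ(113) = 113 − 1 = 112 = 2^4 · 7.
Divisors of 112: 1, 2, 4, 7, 8, 14, 16, 28, 56, 112.
Evaluate successive powers at the divisors of 112:
71^1 ≡ 71
71^2 ≡ 69
71^4 ≡ 15
71^7 ≡ 35
71^8 ≡ 112
71^14 ≡ 95
71^16 ≡ 1
The order of 71 is 16, so the subgroup it generates has 16 elements.
[(Z/113Z)^× : ⟨71⟩] = 112/16 = 7.

7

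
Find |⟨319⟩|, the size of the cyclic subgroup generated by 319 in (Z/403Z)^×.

60

The order of 319 must divide φ(403) = φ(13·31) = (13−1)·(31−1) = 12·30 = 360 = 2^3 · 3^2 · 5.
Divisors of 360: 1, 2, 3, 4, 5, 6, 8, 9, 10, 12, 15, 18, 20, 24, 30, 36, 40, 45, 60, 72, 90, 120, 180, 360.
Test each divisor d:
319^1 ≡ 319 (mod 403)
319^2 ≡ 205 (mod 403)
319^3 ≡ 109 (mod 403)
319^4 ≡ 113 (mod 403)
319^5 ≡ 180 (mod 403)
319^6 ≡ 194 (mod 403)
319^8 ≡ 276 (mod 403)
319^9 ≡ 190 (mod 403)
319^10 ≡ 160 (mod 403)
319^12 ≡ 157 (mod 403)
319^15 ≡ 187 (mod 403)
319^18 ≡ 233 (mod 403)
319^20 ≡ 211 (mod 403)
319^24 ≡ 66 (mod 403)
319^30 ≡ 311 (mod 403)
319^36 ≡ 287 (mod 403)
319^40 ≡ 191 (mod 403)
319^45 ≡ 125 (mod 403)
319^60 ≡ 1 (mod 403) ✓
So ord_403(319) = 60.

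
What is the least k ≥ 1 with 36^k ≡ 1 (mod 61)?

30

By Lagrange's theorem, ord_61(36) divides φ(61) = 61 − 1 = 60 = 2^2 · 3 · 5.
Divisors of 60: 1, 2, 3, 4, 5, 6, 10, 12, 15, 20, 30, 60.
Test each divisor d:
36^1 ≡ 36 (mod 61)
36^2 ≡ 15 (mod 61)
36^3 ≡ 52 (mod 61)
36^4 ≡ 42 (mod 61)
36^5 ≡ 48 (mod 61)
36^6 ≡ 20 (mod 61)
36^10 ≡ 47 (mod 61)
36^12 ≡ 34 (mod 61)
36^15 ≡ 60 (mod 61)
36^20 ≡ 13 (mod 61)
36^30 ≡ 1 (mod 61) ✓
So ord_61(36) = 30.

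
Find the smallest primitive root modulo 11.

φ(11) = 11 − 1 = 10 = 2 · 5.
Test candidates g = 2, 3, … against the prime factors q ∈ {2, 5} of φ(11): g is a generator iff g^(10/q) ≢ 1 for every such q.
g = 2: 2^5 ≡ 10; 2^2 ≡ 4 — none is 1, so 2 is a primitive root.
So 2 is the smallest generator of (Z/11Z)^×.

2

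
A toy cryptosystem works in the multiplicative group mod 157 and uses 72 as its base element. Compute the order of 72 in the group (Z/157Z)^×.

156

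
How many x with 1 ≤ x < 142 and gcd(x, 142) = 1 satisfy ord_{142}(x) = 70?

24

φ(142) = φ(2)·φ(71) = 1·70 = 70 = 2 · 5 · 7.
Since (Z/142Z)^× is cyclic of order 70, the number of elements of order d is φ(d) when d | 70 and 0 otherwise.
70 = 2 · 5 · 7 divides 70, and φ(70) = 24.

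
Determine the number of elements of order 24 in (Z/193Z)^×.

φ(193) = 193 − 1 = 192 = 2^6 · 3.
In a cyclic group of order 192, there are φ(d) elements of order d for each divisor d of 192, and zero for non-divisors.
24 = 2^3 · 3 divides 192, and φ(24) = 8.

8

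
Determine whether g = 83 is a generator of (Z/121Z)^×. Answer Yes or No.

Yes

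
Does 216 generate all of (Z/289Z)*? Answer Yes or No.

Yes

φ(289) = φ(17^2) = 17·(17−1) = 272 = 2^4 · 17.
Test 216^(272/q) mod 289 for each prime factor q of 272:
216^136 ≡ 288 (mod 289)  [q = 2: ≢ 1 ✓]
216^16 ≡ 18 (mod 289)  [q = 17: ≢ 1 ✓]
Every test exponent gives a nontrivial residue, hence 216 generates the full group.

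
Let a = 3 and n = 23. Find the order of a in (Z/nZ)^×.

11

By Lagrange's theorem, ord_23(3) divides φ(23) = 23 − 1 = 22 = 2 · 11.
Divisors of 22: 1, 2, 11, 22.
Compute 3^d (mod 23) for the divisors d until we hit 1:
3^1 ≡ 3
3^2 ≡ 9
3^11 ≡ 1
Hence ord(3) = 11.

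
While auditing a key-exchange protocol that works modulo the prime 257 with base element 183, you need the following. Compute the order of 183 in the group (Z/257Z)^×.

256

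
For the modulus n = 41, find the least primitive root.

φ(41) = 41 − 1 = 40 = 2^3 · 5.
Test candidates g = 2, 3, … against the prime factors q ∈ {2, 5} of φ(41): g is a generator iff g^(40/q) ≢ 1 for every such q.
g = 2: 2^20 ≡ 1 — hits 1, so not a primitive root.
g = 3: 3^20 ≡ 40; 3^8 ≡ 1 — hits 1, so not a primitive root.
g = 4: 4^20 ≡ 1 — hits 1, so not a primitive root.
g = 5: 5^20 ≡ 1 — hits 1, so not a primitive root.
g = 6: 6^20 ≡ 40; 6^8 ≡ 10 — none is 1, so 6 is a primitive root.
The smallest primitive root modulo 41 is 6.

6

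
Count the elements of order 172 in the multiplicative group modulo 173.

φ(173) = 173 − 1 = 172 = 2^2 · 43.
(Z/173Z)^× is cyclic (|G| = 172); a cyclic group of order m has exactly φ(d) elements of each order d | m, and none otherwise.
172 = 2^2 · 43 divides 172, and φ(172) = 84.

84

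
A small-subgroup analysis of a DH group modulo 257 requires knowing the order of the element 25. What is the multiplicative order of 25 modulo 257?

128

The order of 25 must divide φ(257) = 257 − 1 = 256 = 2^8.
Divisors of 256: 1, 2, 4, 8, 16, 32, 64, 128, 256.
Evaluate successive powers at the divisors of 256:
25^1 ≡ 25
25^2 ≡ 111
25^4 ≡ 242
25^8 ≡ 225
25^16 ≡ 253
25^32 ≡ 16
25^64 ≡ 256
25^128 ≡ 1
So ord_257(25) = 128.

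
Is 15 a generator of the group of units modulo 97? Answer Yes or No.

φ(97) = 97 − 1 = 96 = 2^5 · 3.
15 is a primitive root mod 97 iff 15^(φ(97)/q) ≢ 1 for every prime q | φ(97), i.e. q ∈ {2, 3}.
15^48 ≡ 96 (mod 97)  [q = 2: ≢ 1 ✓]
15^32 ≡ 61 (mod 97)  [q = 3: ≢ 1 ✓]
Every test exponent gives a nontrivial residue, hence 15 generates the full group.

Yes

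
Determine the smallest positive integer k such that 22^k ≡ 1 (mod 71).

70

By Lagrange's theorem, ord_71(22) divides φ(71) = 71 − 1 = 70 = 2 · 5 · 7.
Divisors of 70: 1, 2, 5, 7, 10, 14, 35, 70.
Test each divisor d:
22^1 ≡ 22
22^2 ≡ 58
22^5 ≡ 26
22^7 ≡ 17
22^10 ≡ 37
22^14 ≡ 5
22^35 ≡ 70
22^70 ≡ 1
The smallest such exponent is 70, so the order of 22 is 70.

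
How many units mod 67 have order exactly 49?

0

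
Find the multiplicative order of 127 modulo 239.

119

The order of 127 must divide φ(239) = 239 − 1 = 238 = 2 · 7 · 17.
Divisors of 238: 1, 2, 7, 14, 17, 34, 119, 238.
Check 127^d mod 239 for each divisor in increasing order:
127^1 ≡ 127
127^2 ≡ 116
127^7 ≡ 22
127^14 ≡ 6
127^17 ≡ 201
127^34 ≡ 10
127^119 ≡ 1
So ord_239(127) = 119.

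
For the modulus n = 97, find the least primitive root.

φ(97) = 97 − 1 = 96 = 2^5 · 3.
Test candidates g = 2, 3, … against the prime factors q ∈ {2, 3} of φ(97): g is a generator iff g^(96/q) ≢ 1 for every such q.
g = 2: 2^48 ≡ 1 — hits 1, so not a primitive root.
g = 3: 3^48 ≡ 1 — hits 1, so not a primitive root.
g = 4: 4^48 ≡ 1 — hits 1, so not a primitive root.
g = 5: 5^48 ≡ 96; 5^32 ≡ 35 — none is 1, so 5 is a primitive root.
So 5 is the smallest generator of (Z/97Z)^×.

5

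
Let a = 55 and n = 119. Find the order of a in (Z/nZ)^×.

By Lagrange's theorem, ord_119(55) divides φ(119) = φ(7·17) = (7−1)·(17−1) = 6·16 = 96 = 2^5 · 3.
Divisors of 96: 1, 2, 3, 4, 6, 8, 12, 16, 24, 32, 48, 96.
Test each divisor d:
55^1 ≡ 55 (mod 119)
55^2 ≡ 50 (mod 119)
55^3 ≡ 13 (mod 119)
55^4 ≡ 1 (mod 119) ✓
Hence ord(55) = 4.

4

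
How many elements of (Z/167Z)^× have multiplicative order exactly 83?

82

φ(167) = 167 − 1 = 166 = 2 · 83.
(Z/167Z)^× is cyclic (|G| = 166); a cyclic group of order m has exactly φ(d) elements of each order d | m, and none otherwise.
83 | 166, and φ(83) = 83 − 1 = 82.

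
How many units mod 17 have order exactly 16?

φ(17) = 17 − 1 = 16 = 2^4.
In a cyclic group of order 16, there are φ(d) elements of order d for each divisor d of 16, and zero for non-divisors.
16 = 2^4 divides 16, and φ(16) = 8.

8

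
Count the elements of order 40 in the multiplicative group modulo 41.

16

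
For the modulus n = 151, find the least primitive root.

φ(151) = 151 − 1 = 150 = 2 · 3 · 5^2.
g is a primitive root iff g^(150/q) ≢ 1 (mod 151) for each prime q ∈ {2, 3, 5}.
g = 2: 2^75 ≡ 1 — hits 1, so not a primitive root.
g = 3: 3^75 ≡ 150; 3^50 ≡ 1 — hits 1, so not a primitive root.
g = 4: 4^75 ≡ 1 — hits 1, so not a primitive root.
g = 5: 5^75 ≡ 1 — hits 1, so not a primitive root.
g = 6: 6^75 ≡ 150; 6^50 ≡ 32; 6^30 ≡ 59 — none is 1, so 6 is a primitive root.
So 6 is the smallest generator of (Z/151Z)^×.

6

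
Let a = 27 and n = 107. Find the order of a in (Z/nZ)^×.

ord(27) | φ(107) = 107 − 1 = 106 = 2 · 53.
Divisors of 106: 1, 2, 53, 106.
Check 27^d mod 107 for each divisor in increasing order:
27^1 ≡ 27 (mod 107)
27^2 ≡ 87 (mod 107)
27^53 ≡ 1 (mod 107) ✓
So ord_107(27) = 53.

53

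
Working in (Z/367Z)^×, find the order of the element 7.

ord(7) | φ(367) = 367 − 1 = 366 = 2 · 3 · 61.
Divisors of 366: 1, 2, 3, 6, 61, 122, 183, 366.
Evaluate successive powers at the divisors of 366:
7^1 ≡ 7 (mod 367)
7^2 ≡ 49 (mod 367)
7^3 ≡ 343 (mod 367)
7^6 ≡ 209 (mod 367)
7^61 ≡ 1 (mod 367) ✓
So ord_367(7) = 61.

61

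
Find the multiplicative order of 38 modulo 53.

26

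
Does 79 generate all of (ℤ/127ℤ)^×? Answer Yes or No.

φ(127) = 127 − 1 = 126 = 2 · 3^2 · 7.
It suffices to check that the order of 79 is not a proper divisor of 126: compute 79^(126/q) for q ∈ {2, 3, 7}.
79^63 ≡ 1 (mod 127)  [q = 2: ≡ 1 ✗]
79^42 ≡ 107 (mod 127)  [q = 3: ≢ 1 ✓]
79^18 ≡ 16 (mod 127)  [q = 7: ≢ 1 ✓]
The check at q = 2 fails, so 79 generates a proper subgroup.

No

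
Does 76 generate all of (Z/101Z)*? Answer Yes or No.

No

φ(101) = 101 − 1 = 100 = 2^2 · 5^2.
An element g generates (Z/101Z)^× iff g^(100/q) ≢ 1 (mod 101) for each prime q ∈ {2, 5}.
76^50 ≡ 1 (mod 101)  [q = 2: ≡ 1 ✗]
76^20 ≡ 87 (mod 101)  [q = 5: ≢ 1 ✓]
The check at q = 2 fails, so 76 generates a proper subgroup.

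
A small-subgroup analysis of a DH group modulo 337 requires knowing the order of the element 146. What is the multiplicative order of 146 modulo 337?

16

ord(146) | φ(337) = 337 − 1 = 336 = 2^4 · 3 · 7.
Divisors of 336: 1, 2, 3, 4, 6, 7, 8, 12, 14, 16, 21, 24, 28, 42, 48, 56, 84, 112, 168, 336.
Evaluate successive powers at the divisors of 336:
146^1 ≡ 146
146^2 ≡ 85
146^3 ≡ 278
146^4 ≡ 148
146^6 ≡ 111
146^7 ≡ 30
146^8 ≡ 336
146^12 ≡ 189
146^14 ≡ 226
146^16 ≡ 1
Hence ord(146) = 16.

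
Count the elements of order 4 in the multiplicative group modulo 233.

2

φ(233) = 233 − 1 = 232 = 2^3 · 29.
In a cyclic group of order 232, there are φ(d) elements of order d for each divisor d of 232, and zero for non-divisors.
4 = 2^2 divides 232, and φ(4) = 2.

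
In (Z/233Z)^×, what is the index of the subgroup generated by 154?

1

ord(154) | φ(233) = 233 − 1 = 232 = 2^3 · 29.
Divisors of 232: 1, 2, 4, 8, 29, 58, 116, 232.
Evaluate successive powers at the divisors of 232:
154^1 ≡ 154 (mod 233)
154^2 ≡ 183 (mod 233)
154^4 ≡ 170 (mod 233)
154^8 ≡ 8 (mod 233)
154^29 ≡ 136 (mod 233)
154^58 ≡ 89 (mod 233)
154^116 ≡ 232 (mod 233)
154^232 ≡ 1 (mod 233) ✓
So ord_233(154) = 232, hence |⟨154⟩| = 232.
Index = |(Z/233Z)^×| / |⟨154⟩| = 232 / 232 = 1.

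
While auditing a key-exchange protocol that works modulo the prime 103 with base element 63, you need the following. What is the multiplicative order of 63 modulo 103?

51

ord(63) | φ(103) = 103 − 1 = 102 = 2 · 3 · 17.
Divisors of 102: 1, 2, 3, 6, 17, 34, 51, 102.
Compute 63^d (mod 103) for the divisors d until we hit 1:
63^1 ≡ 63 (mod 103)
63^2 ≡ 55 (mod 103)
63^3 ≡ 66 (mod 103)
63^6 ≡ 30 (mod 103)
63^17 ≡ 46 (mod 103)
63^34 ≡ 56 (mod 103)
63^51 ≡ 1 (mod 103) ✓
The smallest such exponent is 51, so the order of 63 is 51.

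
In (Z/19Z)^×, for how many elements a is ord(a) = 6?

2

φ(19) = 19 − 1 = 18 = 2 · 3^2.
(Z/19Z)^× is cyclic (|G| = 18); a cyclic group of order m has exactly φ(d) elements of each order d | m, and none otherwise.
6 = 2 · 3 divides 18, and φ(6) = 2.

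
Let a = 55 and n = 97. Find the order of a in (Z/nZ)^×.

32

ord(55) | φ(97) = 97 − 1 = 96 = 2^5 · 3.
Divisors of 96: 1, 2, 3, 4, 6, 8, 12, 16, 24, 32, 48, 96.
Check 55^d mod 97 for each divisor in increasing order:
55^1 ≡ 55
55^2 ≡ 18
55^3 ≡ 20
55^4 ≡ 33
55^6 ≡ 12
55^8 ≡ 22
55^12 ≡ 47
55^16 ≡ 96
55^24 ≡ 75
55^32 ≡ 1
So ord_97(55) = 32.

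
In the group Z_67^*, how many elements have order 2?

1

φ(67) = 67 − 1 = 66 = 2 · 3 · 11.
(Z/67Z)^× is cyclic (|G| = 66); a cyclic group of order m has exactly φ(d) elements of each order d | m, and none otherwise.
2 | 66, and φ(2) = 2 − 1 = 1.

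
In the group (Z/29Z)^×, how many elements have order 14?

φ(29) = 29 − 1 = 28 = 2^2 · 7.
(Z/29Z)^× is cyclic (|G| = 28); a cyclic group of order m has exactly φ(d) elements of each order d | m, and none otherwise.
14 = 2 · 7 divides 28, and φ(14) = 6.

6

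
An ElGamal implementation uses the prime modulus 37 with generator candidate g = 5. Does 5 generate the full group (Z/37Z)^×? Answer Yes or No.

φ(37) = 37 − 1 = 36 = 2^2 · 3^2.
5 is a primitive root mod 37 iff 5^(φ(37)/q) ≢ 1 for every prime q | φ(37), i.e. q ∈ {2, 3}.
5^18 ≡ 36 (mod 37)  [q = 2: ≢ 1 ✓]
5^12 ≡ 10 (mod 37)  [q = 3: ≢ 1 ✓]
All checks pass, so 5 has order 36 and is a primitive root modulo 37.

Yes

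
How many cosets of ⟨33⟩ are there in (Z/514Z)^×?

1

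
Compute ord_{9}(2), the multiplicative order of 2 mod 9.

By Lagrange's theorem, ord_9(2) divides φ(9) = φ(3^2) = 3·(3−1) = 6 = 2 · 3.
Divisors of 6: 1, 2, 3, 6.
Check 2^d mod 9 for each divisor in increasing order:
2^1 ≡ 2
2^2 ≡ 4
2^3 ≡ 8
2^6 ≡ 1
Therefore the multiplicative order of 2 modulo 9 is 6.

6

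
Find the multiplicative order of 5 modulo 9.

6

ord(5) | φ(9) = φ(3^2) = 3·(3−1) = 6 = 2 · 3.
Divisors of 6: 1, 2, 3, 6.
Check 5^d mod 9 for each divisor in increasing order:
5^1 ≡ 5 (mod 9)
5^2 ≡ 7 (mod 9)
5^3 ≡ 8 (mod 9)
5^6 ≡ 1 (mod 9) ✓
So ord_9(5) = 6.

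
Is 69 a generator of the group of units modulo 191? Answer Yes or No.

No

φ(191) = 191 − 1 = 190 = 2 · 5 · 19.
Test 69^(190/q) mod 191 for each prime factor q of 190:
69^95 ≡ 1 (mod 191)  [q = 2: ≡ 1 ✗]
69^38 ≡ 1 (mod 191)  [q = 5: ≡ 1 ✗]
69^10 ≡ 32 (mod 191)  [q = 19: ≢ 1 ✓]
Since 69^95 ≡ 1, the order of 69 divides 95 < 190, so 69 is not a primitive root.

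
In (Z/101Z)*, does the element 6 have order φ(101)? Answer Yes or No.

No

φ(101) = 101 − 1 = 100 = 2^2 · 5^2.
An element g generates (Z/101Z)^× iff g^(100/q) ≢ 1 (mod 101) for each prime q ∈ {2, 5}.
6^50 ≡ 1 (mod 101)  [q = 2: ≡ 1 ✗]
6^20 ≡ 1 (mod 101)  [q = 5: ≡ 1 ✗]
The check at q = 2 fails, so 6 generates a proper subgroup.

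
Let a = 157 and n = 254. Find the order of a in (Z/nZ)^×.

By Lagrange's theorem, ord_254(157) divides φ(254) = φ(2)·φ(127) = 1·126 = 126 = 2 · 3^2 · 7.
Divisors of 126: 1, 2, 3, 6, 7, 9, 14, 18, 21, 42, 63, 126.
Test each divisor d:
157^1 ≡ 157 (mod 254)
157^2 ≡ 11 (mod 254)
157^3 ≡ 203 (mod 254)
157^6 ≡ 61 (mod 254)
157^7 ≡ 179 (mod 254)
157^9 ≡ 191 (mod 254)
157^14 ≡ 37 (mod 254)
157^18 ≡ 159 (mod 254)
157^21 ≡ 19 (mod 254)
157^42 ≡ 107 (mod 254)
157^63 ≡ 1 (mod 254) ✓
Therefore the multiplicative order of 157 modulo 254 is 63.

63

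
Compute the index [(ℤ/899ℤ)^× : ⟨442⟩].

24

By Lagrange's theorem, ord_899(442) divides φ(899) = φ(29·31) = (29−1)·(31−1) = 28·30 = 840 = 2^3 · 3 · 5 · 7.
Divisors of 840: 1, 2, 3, 4, 5, 6, 7, 8, 10, 12, 14, 15, 20, 21, 24, 28, 30, 35, 40, 42, 56, 60, 70, 84, 105, 120, 140, 168, 210, 280, 420, 840.
Check 442^d mod 899 for each divisor in increasing order:
442^1 ≡ 442 (mod 899)
442^2 ≡ 281 (mod 899)
442^3 ≡ 140 (mod 899)
442^4 ≡ 748 (mod 899)
442^5 ≡ 683 (mod 899)
442^6 ≡ 721 (mod 899)
442^7 ≡ 436 (mod 899)
442^8 ≡ 326 (mod 899)
442^10 ≡ 807 (mod 899)
442^12 ≡ 219 (mod 899)
442^14 ≡ 407 (mod 899)
442^15 ≡ 94 (mod 899)
442^20 ≡ 373 (mod 899)
442^21 ≡ 349 (mod 899)
442^24 ≡ 314 (mod 899)
442^28 ≡ 233 (mod 899)
442^30 ≡ 745 (mod 899)
442^35 ≡ 1 (mod 899) ✓
Thus |⟨442⟩| = ord(442) = 35.
The index is φ(899) / ord(442) = 840 / 35 = 24.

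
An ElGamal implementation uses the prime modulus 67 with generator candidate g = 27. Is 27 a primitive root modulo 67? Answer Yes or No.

φ(67) = 67 − 1 = 66 = 2 · 3 · 11.
An element g generates (Z/67Z)^× iff g^(66/q) ≢ 1 (mod 67) for each prime q ∈ {2, 3, 11}.
27^33 ≡ 66 (mod 67)  [q = 2: ≢ 1 ✓]
27^22 ≡ 1 (mod 67)  [q = 3: ≡ 1 ✗]
27^6 ≡ 24 (mod 67)  [q = 11: ≢ 1 ✓]
Since 27^22 ≡ 1, the order of 27 divides 22 < 66, so 27 is not a primitive root.

No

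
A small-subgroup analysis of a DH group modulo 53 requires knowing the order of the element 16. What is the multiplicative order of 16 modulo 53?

13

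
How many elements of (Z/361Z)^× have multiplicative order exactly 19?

φ(361) = φ(19^2) = 19·(19−1) = 342 = 2 · 3^2 · 19.
In a cyclic group of order 342, there are φ(d) elements of order d for each divisor d of 342, and zero for non-divisors.
19 | 342, and φ(19) = 19 − 1 = 18.

18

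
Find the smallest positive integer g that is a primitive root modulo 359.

7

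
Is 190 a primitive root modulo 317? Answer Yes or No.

φ(317) = 317 − 1 = 316 = 2^2 · 79.
It suffices to check that the order of 190 is not a proper divisor of 316: compute 190^(316/q) for q ∈ {2, 79}.
190^158 ≡ 316 (mod 317)  [q = 2: ≢ 1 ✓]
190^4 ≡ 176 (mod 317)  [q = 79: ≢ 1 ✓]
Every test exponent gives a nontrivial residue, hence 190 generates the full group.

Yes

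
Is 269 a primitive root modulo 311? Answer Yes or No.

Yes

φ(311) = 311 − 1 = 310 = 2 · 5 · 31.
269 is a primitive root mod 311 iff 269^(φ(311)/q) ≢ 1 for every prime q | φ(311), i.e. q ∈ {2, 5, 31}.
269^155 ≡ 310 (mod 311)  [q = 2: ≢ 1 ✓]
269^62 ≡ 36 (mod 311)  [q = 5: ≢ 1 ✓]
269^10 ≡ 169 (mod 311)  [q = 31: ≢ 1 ✓]
Every test exponent gives a nontrivial residue, hence 269 generates the full group.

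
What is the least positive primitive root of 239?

7

φ(239) = 239 − 1 = 238 = 2 · 7 · 17.
Test candidates g = 2, 3, … against the prime factors q ∈ {2, 7, 17} of φ(239): g is a generator iff g^(238/q) ≢ 1 for every such q.
g = 2: 2^119 ≡ 1 — hits 1, so not a primitive root.
g = 3: 3^119 ≡ 1 — hits 1, so not a primitive root.
g = 4: 4^119 ≡ 1 — hits 1, so not a primitive root.
g = 5: 5^119 ≡ 1 — hits 1, so not a primitive root.
g = 6: 6^119 ≡ 1 — hits 1, so not a primitive root.
g = 7: 7^119 ≡ 238; 7^34 ≡ 24; 7^14 ≡ 211 — none is 1, so 7 is a primitive root.
So 7 is the smallest generator of (Z/239Z)^×.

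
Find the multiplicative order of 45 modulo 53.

52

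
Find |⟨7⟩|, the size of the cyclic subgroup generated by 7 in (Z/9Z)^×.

3

By Lagrange's theorem, ord_9(7) divides φ(9) = φ(3^2) = 3·(3−1) = 6 = 2 · 3.
Divisors of 6: 1, 2, 3, 6.
Compute 7^d (mod 9) for the divisors d until we hit 1:
7^1 ≡ 7
7^2 ≡ 4
7^3 ≡ 1
So ord_9(7) = 3.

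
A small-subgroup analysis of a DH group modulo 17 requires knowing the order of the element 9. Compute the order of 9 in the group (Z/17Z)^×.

8

Since 9 ∈ (Z/17Z)^×, its order divides φ(17) = 17 − 1 = 16 = 2^4.
Divisors of 16: 1, 2, 4, 8, 16.
Compute 9^d (mod 17) for the divisors d until we hit 1:
9^1 ≡ 9 (mod 17)
9^2 ≡ 13 (mod 17)
9^4 ≡ 16 (mod 17)
9^8 ≡ 1 (mod 17) ✓
So ord_17(9) = 8.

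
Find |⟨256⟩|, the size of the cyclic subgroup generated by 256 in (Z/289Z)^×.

17

ord(256) | φ(289) = φ(17^2) = 17·(17−1) = 272 = 2^4 · 17.
Divisors of 272: 1, 2, 4, 8, 16, 17, 34, 68, 136, 272.
Test each divisor d:
256^1 ≡ 256
256^2 ≡ 222
256^4 ≡ 154
256^8 ≡ 18
256^16 ≡ 35
256^17 ≡ 1
Therefore the multiplicative order of 256 modulo 289 is 17.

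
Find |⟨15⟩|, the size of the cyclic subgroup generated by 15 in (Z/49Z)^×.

7

By Lagrange's theorem, ord_49(15) divides φ(49) = φ(7^2) = 7·(7−1) = 42 = 2 · 3 · 7.
Divisors of 42: 1, 2, 3, 6, 7, 14, 21, 42.
Check 15^d mod 49 for each divisor in increasing order:
15^1 ≡ 15 (mod 49)
15^2 ≡ 29 (mod 49)
15^3 ≡ 43 (mod 49)
15^6 ≡ 36 (mod 49)
15^7 ≡ 1 (mod 49) ✓
So ord_49(15) = 7.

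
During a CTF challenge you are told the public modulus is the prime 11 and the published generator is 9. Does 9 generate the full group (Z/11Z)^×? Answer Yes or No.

φ(11) = 11 − 1 = 10 = 2 · 5.
An element g generates (Z/11Z)^× iff g^(10/q) ≢ 1 (mod 11) for each prime q ∈ {2, 5}.
9^5 ≡ 1 (mod 11)  [q = 2: ≡ 1 ✗]
9^2 ≡ 4 (mod 11)  [q = 5: ≢ 1 ✓]
Since 9^5 ≡ 1, the order of 9 divides 5 < 10, so 9 is not a primitive root.

No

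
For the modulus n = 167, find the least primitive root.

φ(167) = 167 − 1 = 166 = 2 · 83.
Test candidates g = 2, 3, … against the prime factors q ∈ {2, 83} of φ(167): g is a generator iff g^(166/q) ≢ 1 for every such q.
g = 2: 2^83 ≡ 1 — hits 1, so not a primitive root.
g = 3: 3^83 ≡ 1 — hits 1, so not a primitive root.
g = 4: 4^83 ≡ 1 — hits 1, so not a primitive root.
g = 5: 5^83 ≡ 166; 5^2 ≡ 25 — none is 1, so 5 is a primitive root.
Hence the least primitive root of 167 is 5.

5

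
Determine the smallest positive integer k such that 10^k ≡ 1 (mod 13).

By Lagrange's theorem, ord_13(10) divides φ(13) = 13 − 1 = 12 = 2^2 · 3.
Divisors of 12: 1, 2, 3, 4, 6, 12.
Test each divisor d:
10^1 ≡ 10 (mod 13)
10^2 ≡ 9 (mod 13)
10^3 ≡ 12 (mod 13)
10^4 ≡ 3 (mod 13)
10^6 ≡ 1 (mod 13) ✓
Hence ord(10) = 6.

6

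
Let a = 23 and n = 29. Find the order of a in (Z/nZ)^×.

7

Since 23 ∈ (Z/29Z)^×, its order divides φ(29) = 29 − 1 = 28 = 2^2 · 7.
Divisors of 28: 1, 2, 4, 7, 14, 28.
Evaluate successive powers at the divisors of 28:
23^1 ≡ 23
23^2 ≡ 7
23^4 ≡ 20
23^7 ≡ 1
So ord_29(23) = 7.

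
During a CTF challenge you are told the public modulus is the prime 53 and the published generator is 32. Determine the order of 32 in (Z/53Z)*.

ord(32) | φ(53) = 53 − 1 = 52 = 2^2 · 13.
Divisors of 52: 1, 2, 4, 13, 26, 52.
Check 32^d mod 53 for each divisor in increasing order:
32^1 ≡ 32
32^2 ≡ 17
32^4 ≡ 24
32^13 ≡ 30
32^26 ≡ 52
32^52 ≡ 1
Hence ord(32) = 52.

52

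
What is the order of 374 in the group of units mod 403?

By Lagrange's theorem, ord_403(374) divides φ(403) = φ(13·31) = (13−1)·(31−1) = 12·30 = 360 = 2^3 · 3^2 · 5.
Divisors of 360: 1, 2, 3, 4, 5, 6, 8, 9, 10, 12, 15, 18, 20, 24, 30, 36, 40, 45, 60, 72, 90, 120, 180, 360.
Test each divisor d:
374^1 ≡ 374 (mod 403)
374^2 ≡ 35 (mod 403)
374^3 ≡ 194 (mod 403)
374^4 ≡ 16 (mod 403)
374^5 ≡ 342 (mod 403)
374^6 ≡ 157 (mod 403)
374^8 ≡ 256 (mod 403)
374^9 ≡ 233 (mod 403)
374^10 ≡ 94 (mod 403)
374^12 ≡ 66 (mod 403)
374^15 ≡ 311 (mod 403)
374^18 ≡ 287 (mod 403)
374^20 ≡ 373 (mod 403)
374^24 ≡ 326 (mod 403)
374^30 ≡ 1 (mod 403) ✓
So ord_403(374) = 30.

30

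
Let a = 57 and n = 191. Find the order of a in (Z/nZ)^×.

Since 57 ∈ (Z/191Z)^×, its order divides φ(191) = 191 − 1 = 190 = 2 · 5 · 19.
Divisors of 190: 1, 2, 5, 10, 19, 38, 95, 190.
Check 57^d mod 191 for each divisor in increasing order:
57^1 ≡ 57
57^2 ≡ 2
57^5 ≡ 37
57^10 ≡ 32
57^19 ≡ 152
57^38 ≡ 184
57^95 ≡ 190
57^190 ≡ 1
Hence ord(57) = 190.

190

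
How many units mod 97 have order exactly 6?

2

φ(97) = 97 − 1 = 96 = 2^5 · 3.
In a cyclic group of order 96, there are φ(d) elements of order d for each divisor d of 96, and zero for non-divisors.
6 = 2 · 3 divides 96, and φ(6) = 2.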